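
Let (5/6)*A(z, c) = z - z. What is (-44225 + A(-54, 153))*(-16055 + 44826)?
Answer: -1272397475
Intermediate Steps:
A(z, c) = 0 (A(z, c) = 6*(z - z)/5 = (6/5)*0 = 0)
(-44225 + A(-54, 153))*(-16055 + 44826) = (-44225 + 0)*(-16055 + 44826) = -44225*28771 = -1272397475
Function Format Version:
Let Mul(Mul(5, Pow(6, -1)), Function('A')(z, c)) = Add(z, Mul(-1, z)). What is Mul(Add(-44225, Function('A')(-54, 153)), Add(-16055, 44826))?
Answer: -1272397475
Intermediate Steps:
Function('A')(z, c) = 0 (Function('A')(z, c) = Mul(Rational(6, 5), Add(z, Mul(-1, z))) = Mul(Rational(6, 5), 0) = 0)
Mul(Add(-44225, Function('A')(-54, 153)), Add(-16055, 44826)) = Mul(Add(-44225, 0), Add(-16055, 44826)) = Mul(-44225, 28771) = -1272397475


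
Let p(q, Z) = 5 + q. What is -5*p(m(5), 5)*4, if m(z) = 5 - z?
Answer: -100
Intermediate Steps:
-5*p(m(5), 5)*4 = -5*(5 + (5 - 1*5))*4 = -5*(5 + (5 - 5))*4 = -5*(5 + 0)*4 = -5*5*4 = -25*4 = -100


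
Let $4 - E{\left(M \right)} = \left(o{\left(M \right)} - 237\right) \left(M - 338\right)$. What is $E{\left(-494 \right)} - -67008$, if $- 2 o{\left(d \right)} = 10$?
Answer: $-134332$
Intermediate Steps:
$o{\left(d \right)} = -5$ ($o{\left(d \right)} = \left(- \frac{1}{2}\right) 10 = -5$)
$E{\left(M \right)} = -81792 + 242 M$ ($E{\left(M \right)} = 4 - \left(-5 - 237\right) \left(M - 338\right) = 4 - - 242 \left(-338 + M\right) = 4 - \left(81796 - 242 M\right) = 4 + \left(-81796 + 242 M\right) = -81792 + 242 M$)
$E{\left(-494 \right)} - -67008 = \left(-81792 + 242 \left(-494\right)\right) - -67008 = \left(-81792 - 119548\right) + 67008 = -201340 + 67008 = -134332$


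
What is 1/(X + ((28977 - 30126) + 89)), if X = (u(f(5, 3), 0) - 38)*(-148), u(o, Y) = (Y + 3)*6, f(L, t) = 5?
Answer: 1/1900 ≈ 0.00052632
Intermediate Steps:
u(o, Y) = 18 + 6*Y (u(o, Y) = (3 + Y)*6 = 18 + 6*Y)
X = 2960 (X = ((18 + 6*0) - 38)*(-148) = ((18 + 0) - 38)*(-148) = (18 - 38)*(-148) = -20*(-148) = 2960)
1/(X + ((28977 - 30126) + 89)) = 1/(2960 + ((28977 - 30126) + 89)) = 1/(2960 + (-1149 + 89)) = 1/(2960 - 1060) = 1/1900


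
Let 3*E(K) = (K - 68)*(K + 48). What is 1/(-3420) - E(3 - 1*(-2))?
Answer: 3806459/3420 ≈ 1113.0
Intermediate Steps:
E(K) = (-68 + K)*(48 + K)/3 (E(K) = ((K - 68)*(K + 48))/3 = ((-68 + K)*(48 + K))/3 = (-68 + K)*(48 + K)/3)
1/(-3420) - E(3 - 1*(-2)) = 1/(-3420) - (-1088 - 20*(3 - 1*(-2))/3 + (3 - 1*(-2))**2/3) = -1/3420 - (-1088 - 20*(3 + 2)/3 + (3 + 2)**2/3) = -1/3420 - (-1088 - 20/3*5 + (1/3)*5**2) = -1/3420 - (-1088 - 100/3 + (1/3)*25) = -1/3420 - (-1088 - 100/3 + 25/3) = -1/3420 - 1*(-1113) = -1/3420 + 1113 = 3806459/3420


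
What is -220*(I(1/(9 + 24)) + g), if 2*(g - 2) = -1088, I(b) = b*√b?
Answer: 119240 - 20*√33/99 ≈ 1.1924e+5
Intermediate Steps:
I(b) = b^(3/2)
g = -542 (g = 2 + (½)*(-1088) = 2 - 544 = -542)
-220*(I(1/(9 + 24)) + g) = -220*((1/(9 + 24))^(3/2) - 542) = -220*((1/33)^(3/2) - 542) = -220*(√33/1089 - 542) = -220*(-542 + √33/1089) = 119240 - 20*√33/99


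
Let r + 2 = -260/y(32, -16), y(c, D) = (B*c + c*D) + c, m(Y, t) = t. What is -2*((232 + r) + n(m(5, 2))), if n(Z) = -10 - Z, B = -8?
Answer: -40177/92 ≈ -436.71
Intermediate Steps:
y(c, D) = -7*c + D*c (y(c, D) = (-8*c + c*D) + c = (-8*c + D*c) + c = -7*c + D*c)
r = -303/184 (r = -2 - 260*1/(32*(-7 - 16)) = -2 - 260/(32*(-23)) = -2 - 260/(-736) = -2 - 260*(-1/736) = -2 + 65/184 = -303/184 ≈ -1.6467)
-2*((232 + r) + n(m(5, 2))) = -2*((232 - 303/184) + (-10 - 1*2)) = -2*(42385/184 + (-10 - 2)) = -2*(42385/184 - 12) = -2*40177/184 = -40177/92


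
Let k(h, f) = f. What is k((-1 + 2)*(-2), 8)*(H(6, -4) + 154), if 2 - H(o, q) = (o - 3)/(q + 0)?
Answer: 1254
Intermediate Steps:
H(o, q) = 2 - (-3 + o)/q (H(o, q) = 2 - (o - 3)/(q + 0) = 2 - (-3 + o)/q)
k((-1 + 2)*(-2), 8)*(H(6, -4) + 154) = 8*((3 - 1*6 + 2*(-4))/(-4) + 154) = 8*(-(3 - 6 - 8)/4 + 154) = 8*(-1/4*(-11) + 154) = 8*(11/4 + 154) = 8*(627/4) = 1254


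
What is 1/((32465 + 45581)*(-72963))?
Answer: -1/5694470298 ≈ -1.7561e-10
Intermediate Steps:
1/((32465 + 45581)*(-72963)) = -1/72963/78046 = (1/78046)*(-1/72963) = -1/5694470298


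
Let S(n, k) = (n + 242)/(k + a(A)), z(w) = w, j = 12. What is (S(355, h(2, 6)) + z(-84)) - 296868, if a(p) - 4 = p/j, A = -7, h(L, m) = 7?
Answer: -37111836/125 ≈ -2.9689e+5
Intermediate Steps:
a(p) = 4 + p/12
S(n, k) = (242 + n)/(41/12 + k) (S(n, k) = (n + 242)/(k + (4 + (1/12)*(-7))) = (242 + n)/(k + (4 - 7/12)) = (242 + n)/(k + 41/12) = (242 + n)/(41/12 + k))
(S(355, h(2, 6)) + z(-84)) - 296868 = (12*(242 + 355)/(41 + 12*7) - 84) - 296868 = (12*597/(41 + 84) - 84) - 296868 = (12*597/125 - 84) - 296868 = (12*(1/125)*597 - 84) - 296868 = (7164/125 - 84) - 296868 = -3336/125 - 296868 = -37111836/125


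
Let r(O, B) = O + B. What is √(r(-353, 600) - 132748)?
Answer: I*√132501 ≈ 364.01*I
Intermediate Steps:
r(O, B) = B + O
√(r(-353, 600) - 132748) = √((600 - 353) - 132748) = √(247 - 132748) = √(-132501) = I*√132501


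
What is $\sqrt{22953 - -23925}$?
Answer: $\sqrt{46878} \approx 216.51$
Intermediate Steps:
$\sqrt{22953 - -23925} = \sqrt{22953 + 23925} = \sqrt{46878}$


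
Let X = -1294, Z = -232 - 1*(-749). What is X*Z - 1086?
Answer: -670084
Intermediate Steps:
Z = 517 (Z = -232 + 749 = 517)
X*Z - 1086 = -1294*517 - 1086 = -668998 - 1086 = -670084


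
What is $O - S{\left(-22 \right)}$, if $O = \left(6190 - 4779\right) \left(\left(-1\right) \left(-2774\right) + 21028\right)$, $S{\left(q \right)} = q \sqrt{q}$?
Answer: $33584622 + 22 i \sqrt{22} \approx 3.3585 \cdot 10^{7} + 103.19 i$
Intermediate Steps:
$S{\left(q \right)} = q^{\frac{3}{2}}$
$O = 33584622$ ($O = 1411 \left(2774 + 21028\right) = 1411 \cdot 23802 = 33584622$)
$O - S{\left(-22 \right)} = 33584622 - \left(-22\right)^{\frac{3}{2}} = 33584622 - - 22 i \sqrt{22} = 33584622 + 22 i \sqrt{22}$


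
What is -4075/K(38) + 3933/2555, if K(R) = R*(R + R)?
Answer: 946879/7378840 ≈ 0.12832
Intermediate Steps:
K(R) = 2*R² (K(R) = R*(2*R) = 2*R²)
-4075/K(38) + 3933/2555 = -4075/(2*38²) + 3933/2555 = -4075/(2*1444) + 3933*(1/2555) = -4075/2888 + 3933/2555 = 946879/7378840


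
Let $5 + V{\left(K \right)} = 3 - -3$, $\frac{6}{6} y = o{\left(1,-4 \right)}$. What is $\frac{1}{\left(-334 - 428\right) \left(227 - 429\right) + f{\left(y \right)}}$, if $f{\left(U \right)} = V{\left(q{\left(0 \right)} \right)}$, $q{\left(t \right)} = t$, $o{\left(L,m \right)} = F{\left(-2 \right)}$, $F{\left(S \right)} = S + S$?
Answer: $\frac{1}{153925} \approx 6.4967 \cdot 10^{-6}$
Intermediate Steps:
$F{\left(S \right)} = 2 S$
$o{\left(L,m \right)} = -4$ ($o{\left(L,m \right)} = 2 \left(-2\right) = -4$)
$y = -4$
$V{\left(K \right)} = 1$ ($V{\left(K \right)} = -5 + \left(3 - -3\right) = -5 + \left(3 + 3\right) = -5 + 6 = 1$)
$f{\left(U \right)} = 1$
$\frac{1}{\left(-334 - 428\right) \left(227 - 429\right) + f{\left(y \right)}} = \frac{1}{\left(-334 - 428\right) \left(227 - 429\right) + 1} = \frac{1}{\left(-762\right) \left(-202\right) + 1} = \frac{1}{153924 + 1} = \frac{1}{153925}$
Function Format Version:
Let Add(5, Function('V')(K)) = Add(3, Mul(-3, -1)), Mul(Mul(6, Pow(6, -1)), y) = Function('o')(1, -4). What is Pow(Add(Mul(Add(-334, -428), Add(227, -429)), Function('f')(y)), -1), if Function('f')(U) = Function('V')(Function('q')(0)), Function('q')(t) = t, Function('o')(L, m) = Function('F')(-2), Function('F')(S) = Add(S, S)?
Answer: Rational(1, 153925) ≈ 6.4967e-6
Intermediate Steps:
Function('F')(S) = Mul(2, S)
Function('o')(L, m) = -4 (Function('o')(L, m) = Mul(2, -2) = -4)
y = -4
Function('V')(K) = 1 (Function('V')(K) = Add(-5, Add(3, Mul(-3, -1))) = Add(-5, Add(3, 3)) = Add(-5, 6) = 1)
Function('f')(U) = 1
Pow(Add(Mul(Add(-334, -428), Add(227, -429)), Function('f')(y)), -1) = Pow(Add(Mul(Add(-334, -428), Add(227, -429)), 1), -1) = Pow(Add(Mul(-762, -202), 1), -1) = Pow(Add(153924, 1), -1) = Pow(153925, -1) = Rational(1, 153925)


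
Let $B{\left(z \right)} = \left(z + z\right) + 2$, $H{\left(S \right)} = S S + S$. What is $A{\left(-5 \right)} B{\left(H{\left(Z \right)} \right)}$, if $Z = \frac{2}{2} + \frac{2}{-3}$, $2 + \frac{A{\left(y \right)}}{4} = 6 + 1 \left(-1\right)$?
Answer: $\frac{104}{3} \approx 34.667$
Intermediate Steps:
$A{\left(y \right)} = 12$ ($A{\left(y \right)} = -8 + 4 \left(6 + 1 \left(-1\right)\right) = -8 + 4 \left(6 - 1\right) = -8 + 4 \cdot 5 = -8 + 20 = 12$)
$Z = \frac{1}{3}$ ($Z = 2 \cdot \frac{1}{2} + 2 \left(- \frac{1}{3}\right) = 1 - \frac{2}{3} = \frac{1}{3} \approx 0.33333$)
$H{\left(S \right)} = S + S^{2}$ ($H{\left(S \right)} = S^{2} + S = S + S^{2}$)
$B{\left(z \right)} = 2 + 2 z$ ($B{\left(z \right)} = 2 z + 2 = 2 + 2 z$)
$A{\left(-5 \right)} B{\left(H{\left(Z \right)} \right)} = 12 \left(2 + 2 \frac{1 + \frac{1}{3}}{3}\right) = 12 \left(2 + 2 \cdot \frac{1}{3} \cdot \frac{4}{3}\right) = 12 \left(2 + 2 \cdot \frac{4}{9}\right) = 12 \left(2 + \frac{8}{9}\right) = 12 \cdot \frac{26}{9} = \frac{104}{3}$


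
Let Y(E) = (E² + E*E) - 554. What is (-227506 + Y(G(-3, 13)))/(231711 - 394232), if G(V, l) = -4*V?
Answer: 227772/162521 ≈ 1.4015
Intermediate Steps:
Y(E) = -554 + 2*E² (Y(E) = (E² + E²) - 554 = 2*E² - 554 = -554 + 2*E²)
(-227506 + Y(G(-3, 13)))/(231711 - 394232) = (-227506 + (-554 + 2*(-4*(-3))²))/(231711 - 394232) = (-227506 + (-554 + 2*12²))/(-162521) = (-227506 + (-554 + 2*144))*(-1/162521) = (-227506 + (-554 + 288))*(-1/162521) = (-227506 - 266)*(-1/162521) = -227772*(-1/162521) = 227772/162521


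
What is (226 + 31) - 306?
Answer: -49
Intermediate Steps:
(226 + 31) - 306 = 257 - 306 = -49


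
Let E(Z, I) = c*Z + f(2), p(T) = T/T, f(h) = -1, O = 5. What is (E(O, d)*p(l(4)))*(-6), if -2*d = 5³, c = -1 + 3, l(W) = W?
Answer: -54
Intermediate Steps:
p(T) = 1
c = 2
d = -125/2 (d = -½*5³ = -½*125 = -125/2 ≈ -62.500)
E(Z, I) = -1 + 2*Z (E(Z, I) = 2*Z - 1 = -1 + 2*Z)
(E(O, d)*p(l(4)))*(-6) = ((-1 + 2*5)*1)*(-6) = ((-1 + 10)*1)*(-6) = (9*1)*(-6) = 9*(-6) = -54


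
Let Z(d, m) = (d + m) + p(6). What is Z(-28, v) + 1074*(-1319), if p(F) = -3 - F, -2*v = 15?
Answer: -2833301/2 ≈ -1.4167e+6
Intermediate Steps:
v = -15/2 (v = -½*15 = -15/2 ≈ -7.5000)
Z(d, m) = -9 + d + m (Z(d, m) = (d + m) + (-3 - 1*6) = (d + m) + (-3 - 6) = (d + m) - 9 = -9 + d + m)
Z(-28, v) + 1074*(-1319) = (-9 - 28 - 15/2) + 1074*(-1319) = -89/2 - 1416606 = -2833301/2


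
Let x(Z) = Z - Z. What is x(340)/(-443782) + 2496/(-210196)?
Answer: -624/52549 ≈ -0.011875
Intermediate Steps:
x(Z) = 0
x(340)/(-443782) + 2496/(-210196) = 0/(-443782) + 2496/(-210196) = 0*(-1/443782) + 2496*(-1/210196) = 0 - 624/52549 = -624/52549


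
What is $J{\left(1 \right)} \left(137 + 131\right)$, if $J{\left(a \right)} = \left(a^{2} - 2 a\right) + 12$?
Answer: $2948$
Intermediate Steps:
$J{\left(a \right)} = 12 + a^{2} - 2 a$
$J{\left(1 \right)} \left(137 + 131\right) = \left(12 + 1^{2} - 2\right) \left(137 + 131\right) = \left(12 + 1 - 2\right) 268 = 11 \cdot 268 = 2948$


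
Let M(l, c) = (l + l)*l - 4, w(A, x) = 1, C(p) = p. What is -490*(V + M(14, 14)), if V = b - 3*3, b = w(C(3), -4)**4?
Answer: -186200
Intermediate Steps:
b = 1 (b = 1**4 = 1)
M(l, c) = -4 + 2*l**2 (M(l, c) = (2*l)*l - 4 = 2*l**2 - 4 = -4 + 2*l**2)
V = -8 (V = 1 - 3*3 = 1 - 9 = -8)
-490*(V + M(14, 14)) = -490*(-8 + (-4 + 2*14**2)) = -490*(-8 + (-4 + 2*196)) = -490*(-8 + (-4 + 392)) = -490*(-8 + 388) = -490*380 = -186200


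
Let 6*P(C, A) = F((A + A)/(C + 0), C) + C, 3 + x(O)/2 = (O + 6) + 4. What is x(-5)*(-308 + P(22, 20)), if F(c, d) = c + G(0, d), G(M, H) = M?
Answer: -40132/33 ≈ -1216.1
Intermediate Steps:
F(c, d) = c (F(c, d) = c + 0 = c)
x(O) = 14 + 2*O (x(O) = -6 + 2*((O + 6) + 4) = -6 + 2*((6 + O) + 4) = -6 + 2*(10 + O) = -6 + (20 + 2*O) = 14 + 2*O)
P(C, A) = C/6 + A/(3*C) (P(C, A) = ((A + A)/(C + 0) + C)/6 = ((2*A)/C + C)/6 = (2*A/C + C)/6 = (C + 2*A/C)/6 = C/6 + A/(3*C))
x(-5)*(-308 + P(22, 20)) = (14 + 2*(-5))*(-308 + ((⅙)*22 + (⅓)*20/22)) = (14 - 10)*(-308 + (11/3 + (⅓)*20*(1/22))) = 4*(-308 + (11/3 + 10/33)) = 4*(-308 + 131/33) = 4*(-10033/33) = -40132/33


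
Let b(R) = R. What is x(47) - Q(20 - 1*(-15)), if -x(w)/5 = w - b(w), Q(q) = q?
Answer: -35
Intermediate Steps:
x(w) = 0 (x(w) = -5*(w - w) = -5*0 = 0)
x(47) - Q(20 - 1*(-15)) = 0 - (20 - 1*(-15)) = 0 - (20 + 15) = 0 - 1*35 = 0 - 35 = -35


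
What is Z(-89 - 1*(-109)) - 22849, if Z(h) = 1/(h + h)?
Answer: -913959/40 ≈ -22849.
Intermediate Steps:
Z(h) = 1/(2*h)
Z(-89 - 1*(-109)) - 22849 = 1/(2*(-89 - 1*(-109))) - 22849 = 1/(2*(-89 + 109)) - 22849 = (½)/20 - 22849 = (½)*(1/20) - 22849 = 1/40 - 22849 = -913959/40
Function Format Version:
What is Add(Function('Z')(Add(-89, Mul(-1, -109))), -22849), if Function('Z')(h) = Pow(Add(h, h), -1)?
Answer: Rational(-913959, 40) ≈ -22849.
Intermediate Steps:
Function('Z')(h) = Mul(Rational(1, 2), Pow(h, -1)) (Function('Z')(h) = Pow(Mul(2, h), -1) = Mul(Rational(1, 2), Pow(h, -1)))
Add(Function('Z')(Add(-89, Mul(-1, -109))), -22849) = Add(Mul(Rational(1, 2), Pow(Add(-89, Mul(-1, -109)), -1)), -22849) = Add(Mul(Rational(1, 2), Pow(Add(-89, 109), -1)), -22849) = Add(Mul(Rational(1, 2), Pow(20, -1)), -22849) = Add(Mul(Rational(1, 2), Rational(1, 20)), -22849) = Add(Rational(1, 40), -22849) = Rational(-913959, 40)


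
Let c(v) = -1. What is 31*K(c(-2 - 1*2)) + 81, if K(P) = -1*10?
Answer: -229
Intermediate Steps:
K(P) = -10
31*K(c(-2 - 1*2)) + 81 = 31*(-10) + 81 = -310 + 81 = -229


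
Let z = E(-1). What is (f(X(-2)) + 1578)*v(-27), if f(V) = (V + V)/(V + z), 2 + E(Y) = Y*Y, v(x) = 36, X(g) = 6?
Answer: 284472/5 ≈ 56894.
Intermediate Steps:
E(Y) = -2 + Y**2 (E(Y) = -2 + Y*Y = -2 + Y**2)
z = -1 (z = -2 + (-1)**2 = -2 + 1 = -1)
f(V) = 2*V/(-1 + V) (f(V) = (V + V)/(V - 1) = (2*V)/(-1 + V) = 2*V/(-1 + V))
(f(X(-2)) + 1578)*v(-27) = (2*6/(-1 + 6) + 1578)*36 = (2*6/5 + 1578)*36 = (2*6*(1/5) + 1578)*36 = (12/5 + 1578)*36 = (7902/5)*36 = 284472/5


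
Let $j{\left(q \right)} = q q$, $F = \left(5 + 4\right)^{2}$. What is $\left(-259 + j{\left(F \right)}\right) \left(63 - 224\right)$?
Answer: $-1014622$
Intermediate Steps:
$F = 81$ ($F = 9^{2} = 81$)
$j{\left(q \right)} = q^{2}$
$\left(-259 + j{\left(F \right)}\right) \left(63 - 224\right) = \left(-259 + 81^{2}\right) \left(63 - 224\right) = \left(-259 + 6561\right) \left(-161\right) = 6302 \left(-161\right) = -1014622$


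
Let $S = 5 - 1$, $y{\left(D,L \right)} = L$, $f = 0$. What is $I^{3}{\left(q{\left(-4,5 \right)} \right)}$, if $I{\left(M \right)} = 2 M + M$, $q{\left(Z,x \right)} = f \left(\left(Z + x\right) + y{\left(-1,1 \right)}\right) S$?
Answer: $0$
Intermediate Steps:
$S = 4$ ($S = 5 - 1 = 4$)
$q{\left(Z,x \right)} = 0$ ($q{\left(Z,x \right)} = 0 \left(\left(Z + x\right) + 1\right) 4 = 0 \left(1 + Z + x\right) 4 = 0 \cdot 4 = 0$)
$I{\left(M \right)} = 3 M$
$I^{3}{\left(q{\left(-4,5 \right)} \right)} = \left(3 \cdot 0\right)^{3} = 0^{3} = 0$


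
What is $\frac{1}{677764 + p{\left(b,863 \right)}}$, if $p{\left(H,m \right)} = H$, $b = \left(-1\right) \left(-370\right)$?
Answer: $\frac{1}{678134} \approx 1.4746 \cdot 10^{-6}$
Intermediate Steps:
$b = 370$
$\frac{1}{677764 + p{\left(b,863 \right)}} = \frac{1}{677764 + 370} = \frac{1}{678134}$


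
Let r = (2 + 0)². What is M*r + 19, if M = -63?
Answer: -233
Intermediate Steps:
r = 4 (r = 2² = 4)
M*r + 19 = -63*4 + 19 = -252 + 19 = -233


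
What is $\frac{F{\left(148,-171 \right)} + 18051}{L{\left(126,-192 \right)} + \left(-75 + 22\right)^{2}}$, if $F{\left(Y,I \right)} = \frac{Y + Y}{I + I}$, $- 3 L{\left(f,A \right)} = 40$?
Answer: $\frac{3086573}{478059} \approx 6.4565$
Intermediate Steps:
$L{\left(f,A \right)} = - \frac{40}{3}$ ($L{\left(f,A \right)} = \left(- \frac{1}{3}\right) 40 = - \frac{40}{3}$)
$F{\left(Y,I \right)} = \frac{Y}{I}$ ($F{\left(Y,I \right)} = \frac{2 Y}{2 I} = 2 Y \frac{1}{2 I} = \frac{Y}{I}$)
$\frac{F{\left(148,-171 \right)} + 18051}{L{\left(126,-192 \right)} + \left(-75 + 22\right)^{2}} = \frac{\frac{148}{-171} + 18051}{- \frac{40}{3} + \left(-75 + 22\right)^{2}} = \frac{148 \left(- \frac{1}{171}\right) + 18051}{- \frac{40}{3} + \left(-53\right)^{2}} = \frac{- \frac{148}{171} + 18051}{- \frac{40}{3} + 2809} = \frac{3086573}{171 \cdot \frac{8387}{3}} = \frac{3086573}{171} \cdot \frac{3}{8387} = \frac{3086573}{478059}$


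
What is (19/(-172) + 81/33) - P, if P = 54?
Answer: -97733/1892 ≈ -51.656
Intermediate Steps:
(19/(-172) + 81/33) - P = (19/(-172) + 81/33) - 1*54 = (19*(-1/172) + 81*(1/33)) - 54 = (-19/172 + 27/11) - 54 = 4435/1892 - 54 = -97733/1892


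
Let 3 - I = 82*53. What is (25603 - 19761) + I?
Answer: 1499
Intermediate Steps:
I = -4343 (I = 3 - 82*53 = 3 - 1*4346 = 3 - 4346 = -4343)
(25603 - 19761) + I = (25603 - 19761) - 4343 = 5842 - 4343 = 1499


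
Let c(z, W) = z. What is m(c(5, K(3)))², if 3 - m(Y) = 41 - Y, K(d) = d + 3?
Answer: 1089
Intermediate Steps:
K(d) = 3 + d
m(Y) = -38 + Y (m(Y) = 3 - (41 - Y) = 3 + (-41 + Y) = -38 + Y)
m(c(5, K(3)))² = (-38 + 5)² = (-33)² = 1089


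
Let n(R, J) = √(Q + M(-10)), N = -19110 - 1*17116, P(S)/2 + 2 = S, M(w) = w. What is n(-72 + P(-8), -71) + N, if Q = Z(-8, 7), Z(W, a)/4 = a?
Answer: -36226 + 3*√2 ≈ -36222.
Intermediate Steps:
Z(W, a) = 4*a
P(S) = -4 + 2*S
Q = 28 (Q = 4*7 = 28)
N = -36226 (N = -19110 - 17116 = -36226)
n(R, J) = 3*√2 (n(R, J) = √(28 - 10) = √18 = 3*√2)
n(-72 + P(-8), -71) + N = 3*√2 - 36226 = -36226 + 3*√2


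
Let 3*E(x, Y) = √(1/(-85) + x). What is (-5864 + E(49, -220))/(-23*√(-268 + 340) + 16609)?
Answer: -97395176/275820793 - 809232*√2/275820793 + 92*√176970/23444767405 + 1954*√88485/4137311895 ≈ -0.35712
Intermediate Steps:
E(x, Y) = √(-1/85 + x)/3 (E(x, Y) = √(1/(-85) + x)/3 = √(-1/85 + x)/3)
(-5864 + E(49, -220))/(-23*√(-268 + 340) + 16609) = (-5864 + √(-85 + 7225*49)/255)/(-23*√(-268 + 340) + 16609) = (-5864 + √(-85 + 354025)/255)/(-138*√2 + 16609) = (-5864 + √353940/255)/(-138*√2 + 16609) = (-5864 + (2*√88485)/255)/(-138*√2 + 16609) = (-5864 + 2*√88485/255)/(16609 - 138*√2)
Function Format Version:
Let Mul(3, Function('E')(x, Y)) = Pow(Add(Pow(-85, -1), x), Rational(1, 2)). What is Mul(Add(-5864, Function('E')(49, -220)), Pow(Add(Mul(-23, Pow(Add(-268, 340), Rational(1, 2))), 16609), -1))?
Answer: Add(Rational(-97395176, 275820793), Mul(Rational(-809232, 275820793), Pow(2, Rational(1, 2))), Mul(Rational(92, 23444767405), Pow(176970, Rational(1, 2))), Mul(Rational(1954, 4137311895), Pow(88485, Rational(1, 2)))) ≈ -0.35712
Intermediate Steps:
Function('E')(x, Y) = Mul(Rational(1, 3), Pow(Add(Rational(-1, 85), x), Rational(1, 2))) (Function('E')(x, Y) = Mul(Rational(1, 3), Pow(Add(Pow(-85, -1), x), Rational(1, 2))) = Mul(Rational(1, 3), Pow(Add(Rational(-1, 85), x), Rational(1, 2))))
Mul(Add(-5864, Function('E')(49, -220)), Pow(Add(Mul(-23, Pow(Add(-268, 340), Rational(1, 2))), 16609), -1)) = Mul(Add(-5864, Mul(Rational(1, 255), Pow(Add(-85, Mul(7225, 49)), Rational(1, 2)))), Pow(Add(Mul(-23, Pow(Add(-268, 340), Rational(1, 2))), 16609), -1)) = Mul(Add(-5864, Mul(Rational(1, 255), Pow(Add(-85, 354025), Rational(1, 2)))), Pow(Add(Mul(-23, Pow(72, Rational(1, 2))), 16609), -1)) = Mul(Add(-5864, Mul(Rational(1, 255), Pow(353940, Rational(1, 2)))), Pow(Add(Mul(-23, Mul(6, Pow(2, Rational(1, 2)))), 16609), -1)) = Mul(Add(-5864, Mul(Rational(1, 255), Mul(2, Pow(88485, Rational(1, 2))))), Pow(Add(Mul(-138, Pow(2, Rational(1, 2))), 16609), -1)) = Mul(Add(-5864, Mul(Rational(2, 255), Pow(88485, Rational(1, 2)))), Pow(Add(16609, Mul(-138, Pow(2, Rational(1, 2)))), -1)) = Mul(Pow(Add(16609, Mul(-138, Pow(2, Rational(1, 2)))), -1), Add(-5864, Mul(Rational(2, 255), Pow(88485, Rational(1, 2)))))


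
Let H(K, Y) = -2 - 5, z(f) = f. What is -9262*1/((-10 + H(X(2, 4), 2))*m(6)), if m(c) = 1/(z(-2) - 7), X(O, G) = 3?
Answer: -83358/17 ≈ -4903.4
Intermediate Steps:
H(K, Y) = -7
m(c) = -1/9 (m(c) = 1/(-2 - 7) = 1/(-9) = -1/9)
-9262*1/((-10 + H(X(2, 4), 2))*m(6)) = -9262*(-9/(-10 - 7)) = -9262/((-17*(-1/9))) = -9262/17/9 = -9262*9/17 = -83358/17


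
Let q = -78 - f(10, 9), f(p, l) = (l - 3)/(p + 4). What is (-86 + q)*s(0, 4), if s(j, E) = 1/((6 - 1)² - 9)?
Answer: -1151/112 ≈ -10.277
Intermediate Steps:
f(p, l) = (-3 + l)/(4 + p)
s(j, E) = 1/16 (s(j, E) = 1/(5² - 9) = 1/(25 - 9) = 1/16)
q = -549/7 (q = -78 - (-3 + 9)/(4 + 10) = -78 - 6/14 = -78 - 1*3/7 = -78 - 3/7 = -549/7 ≈ -78.429)
(-86 + q)*s(0, 4) = (-86 - 549/7)*(1/16) = -1151/7*1/16 = -1151/112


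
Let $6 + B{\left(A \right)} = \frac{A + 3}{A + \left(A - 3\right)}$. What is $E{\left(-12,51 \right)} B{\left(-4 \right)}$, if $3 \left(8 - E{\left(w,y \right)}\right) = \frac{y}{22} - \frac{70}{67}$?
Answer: $- \frac{2177435}{48642} \approx -44.765$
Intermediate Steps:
$B{\left(A \right)} = -6 + \frac{3 + A}{-3 + 2 A}$ ($B{\left(A \right)} = -6 + \frac{A + 3}{A + \left(A - 3\right)} = -6 + \frac{3 + A}{A + \left(-3 + A\right)} = -6 + \frac{3 + A}{-3 + 2 A}$)
$E{\left(w,y \right)} = \frac{1678}{201} - \frac{y}{66}$ ($E{\left(w,y \right)} = 8 - \frac{\frac{y}{22} - \frac{70}{67}}{3} = 8 - \frac{- \frac{70}{67} + \frac{y}{22}}{3} = 8 - \left(- \frac{70}{201} + \frac{y}{66}\right) = \frac{1678}{201} - \frac{y}{66}$)
$E{\left(-12,51 \right)} B{\left(-4 \right)} = \left(\frac{1678}{201} - \frac{17}{22}\right) \frac{21 - -44}{-3 + 2 \left(-4\right)} = \left(\frac{1678}{201} - \frac{17}{22}\right) \frac{21 + 44}{-3 - 8} = \frac{33499 \frac{1}{-11} \cdot 65}{4422} = \frac{33499 \left(\left(- \frac{1}{11}\right) 65\right)}{4422} = \frac{33499}{4422} \left(- \frac{65}{11}\right) = - \frac{2177435}{48642}$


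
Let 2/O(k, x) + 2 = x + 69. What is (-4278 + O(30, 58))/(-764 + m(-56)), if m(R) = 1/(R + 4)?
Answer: 27806896/4966125 ≈ 5.5993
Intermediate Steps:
O(k, x) = 2/(67 + x) (O(k, x) = 2/(-2 + (x + 69)) = 2/(-2 + (69 + x)) = 2/(67 + x))
m(R) = 1/(4 + R)
(-4278 + O(30, 58))/(-764 + m(-56)) = (-4278 + 2/(67 + 58))/(-764 + 1/(4 - 56)) = (-4278 + 2/125)/(-764 + 1/(-52)) = (-4278 + 2*(1/125))/(-764 - 1/52) = (-4278 + 2/125)/(-39729/52) = -534748/125*(-52/39729) = 27806896/4966125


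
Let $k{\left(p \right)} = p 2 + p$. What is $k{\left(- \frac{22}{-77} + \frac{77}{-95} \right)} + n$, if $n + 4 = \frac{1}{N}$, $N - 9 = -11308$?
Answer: $- \frac{41886058}{7513835} \approx -5.5745$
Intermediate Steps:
$N = -11299$ ($N = 9 - 11308 = -11299$)
$n = - \frac{45197}{11299}$ ($n = -4 + \frac{1}{-11299} = -4 - \frac{1}{11299} = - \frac{45197}{11299} \approx -4.0001$)
$k{\left(p \right)} = 3 p$ ($k{\left(p \right)} = 2 p + p = 3 p$)
$k{\left(- \frac{22}{-77} + \frac{77}{-95} \right)} + n = 3 \left(- \frac{22}{-77} + \frac{77}{-95}\right) - \frac{45197}{11299} = 3 \left(\left(-22\right) \left(- \frac{1}{77}\right) + 77 \left(- \frac{1}{95}\right)\right) - \frac{45197}{11299} = 3 \left(\frac{2}{7} - \frac{77}{95}\right) - \frac{45197}{11299} = 3 \left(- \frac{349}{665}\right) - \frac{45197}{11299} = - \frac{1047}{665} - \frac{45197}{11299} = - \frac{41886058}{7513835}$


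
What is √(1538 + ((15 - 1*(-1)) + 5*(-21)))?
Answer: 3*√161 ≈ 38.066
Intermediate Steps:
√(1538 + ((15 - 1*(-1)) + 5*(-21))) = √(1538 + ((15 + 1) - 105)) = √(1538 + (16 - 105)) = √(1538 - 89) = √1449 = 3*√161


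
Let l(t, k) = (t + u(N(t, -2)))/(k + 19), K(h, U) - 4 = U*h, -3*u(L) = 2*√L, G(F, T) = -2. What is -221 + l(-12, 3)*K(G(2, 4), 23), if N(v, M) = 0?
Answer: -2179/11 ≈ -198.09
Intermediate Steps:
u(L) = -2*√L/3
K(h, U) = 4 + U*h
l(t, k) = t/(19 + k) (l(t, k) = (t - 2*√0/3)/(k + 19) = (t - ⅔*0)/(19 + k) = (t + 0)/(19 + k) = t/(19 + k))
-221 + l(-12, 3)*K(G(2, 4), 23) = -221 + (-12/(19 + 3))*(4 + 23*(-2)) = -221 + (-12/22)*(4 - 46) = -221 - 12*1/22*(-42) = -221 - 6/11*(-42) = -221 + 252/11 = -2179/11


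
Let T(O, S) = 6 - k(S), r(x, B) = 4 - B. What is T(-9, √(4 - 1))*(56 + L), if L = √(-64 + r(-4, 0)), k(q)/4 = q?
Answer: 4*(3 - 2*√3)*(28 + I*√15) ≈ -51.979 - 7.1898*I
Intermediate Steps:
k(q) = 4*q
L = 2*I*√15 (L = √(-64 + (4 - 1*0)) = √(-64 + (4 + 0)) = √(-64 + 4) = √(-60) = 2*I*√15 ≈ 7.746*I)
T(O, S) = 6 - 4*S
T(-9, √(4 - 1))*(56 + L) = (6 - 4*√(4 - 1))*(56 + 2*I*√15) = (6 - 4*√3)*(56 + 2*I*√15)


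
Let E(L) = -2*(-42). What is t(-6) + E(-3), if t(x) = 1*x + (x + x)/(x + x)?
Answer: 79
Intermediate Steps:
t(x) = 1 + x (t(x) = x + (2*x)/((2*x)) = x + (2*x)*(1/(2*x)) = x + 1 = 1 + x)
E(L) = 84
t(-6) + E(-3) = (1 - 6) + 84 = -5 + 84 = 79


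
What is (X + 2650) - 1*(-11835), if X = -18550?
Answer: -4065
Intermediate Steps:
(X + 2650) - 1*(-11835) = (-18550 + 2650) - 1*(-11835) = -15900 + 11835 = -4065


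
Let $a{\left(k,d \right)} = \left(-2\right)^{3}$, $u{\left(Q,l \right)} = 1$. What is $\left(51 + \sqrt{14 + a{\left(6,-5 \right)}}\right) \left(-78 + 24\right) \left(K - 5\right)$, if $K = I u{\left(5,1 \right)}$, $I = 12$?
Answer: $-19278 - 378 \sqrt{6} \approx -20204.0$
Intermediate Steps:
$a{\left(k,d \right)} = -8$
$K = 12$ ($K = 12 \cdot 1 = 12$)
$\left(51 + \sqrt{14 + a{\left(6,-5 \right)}}\right) \left(-78 + 24\right) \left(K - 5\right) = \left(51 + \sqrt{14 - 8}\right) \left(-78 + 24\right) \left(12 - 5\right) = \left(51 + \sqrt{6}\right) \left(\left(-54\right) 7\right) = \left(51 + \sqrt{6}\right) \left(-378\right) = -19278 - 378 \sqrt{6}$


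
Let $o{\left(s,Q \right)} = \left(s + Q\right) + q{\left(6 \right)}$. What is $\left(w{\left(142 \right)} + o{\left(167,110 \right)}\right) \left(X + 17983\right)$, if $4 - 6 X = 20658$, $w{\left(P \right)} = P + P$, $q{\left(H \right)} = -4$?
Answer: $\frac{24297454}{3} \approx 8.0992 \cdot 10^{6}$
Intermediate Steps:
$w{\left(P \right)} = 2 P$
$X = - \frac{10327}{3}$ ($X = \frac{2}{3} - 3443 = - \frac{10327}{3} \approx -3442.3$)
$o{\left(s,Q \right)} = -4 + Q + s$ ($o{\left(s,Q \right)} = \left(s + Q\right) - 4 = \left(Q + s\right) - 4 = -4 + Q + s$)
$\left(w{\left(142 \right)} + o{\left(167,110 \right)}\right) \left(X + 17983\right) = \left(2 \cdot 142 + \left(-4 + 110 + 167\right)\right) \left(- \frac{10327}{3} + 17983\right) = \left(284 + 273\right) \frac{43622}{3} = 557 \cdot \frac{43622}{3} = \frac{24297454}{3}$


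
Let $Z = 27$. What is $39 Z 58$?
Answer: $61074$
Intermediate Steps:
$39 Z 58 = 39 \cdot 27 \cdot 58 = 1053 \cdot 58 = 61074$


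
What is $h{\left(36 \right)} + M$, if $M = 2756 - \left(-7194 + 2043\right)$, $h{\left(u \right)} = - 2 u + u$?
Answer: $7871$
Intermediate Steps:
$h{\left(u \right)} = - u$
$M = 7907$ ($M = 2756 - -5151 = 2756 + 5151 = 7907$)
$h{\left(36 \right)} + M = \left(-1\right) 36 + 7907 = -36 + 7907 = 7871$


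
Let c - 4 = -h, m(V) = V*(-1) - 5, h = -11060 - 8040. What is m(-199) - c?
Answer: -18910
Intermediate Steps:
h = -19100
m(V) = -5 - V (m(V) = -V - 5 = -5 - V)
c = 19104 (c = 4 - 1*(-19100) = 4 + 19100 = 19104)
m(-199) - c = (-5 - 1*(-199)) - 1*19104 = (-5 + 199) - 19104 = 194 - 19104 = -18910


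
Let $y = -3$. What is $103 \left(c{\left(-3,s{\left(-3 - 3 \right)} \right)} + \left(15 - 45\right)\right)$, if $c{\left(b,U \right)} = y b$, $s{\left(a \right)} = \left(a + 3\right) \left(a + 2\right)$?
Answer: $-2163$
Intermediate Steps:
$s{\left(a \right)} = \left(2 + a\right) \left(3 + a\right)$ ($s{\left(a \right)} = \left(3 + a\right) \left(2 + a\right) = \left(2 + a\right) \left(3 + a\right)$)
$c{\left(b,U \right)} = - 3 b$
$103 \left(c{\left(-3,s{\left(-3 - 3 \right)} \right)} + \left(15 - 45\right)\right) = 103 \left(\left(-3\right) \left(-3\right) + \left(15 - 45\right)\right) = 103 \left(9 + \left(15 - 45\right)\right) = 103 \left(9 - 30\right) = 103 \left(-21\right) = -2163$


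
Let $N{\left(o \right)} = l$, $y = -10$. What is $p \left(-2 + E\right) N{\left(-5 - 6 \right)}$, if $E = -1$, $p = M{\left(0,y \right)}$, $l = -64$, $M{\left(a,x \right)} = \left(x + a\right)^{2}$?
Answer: $19200$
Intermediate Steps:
$M{\left(a,x \right)} = \left(a + x\right)^{2}$
$p = 100$ ($p = \left(0 - 10\right)^{2} = \left(-10\right)^{2} = 100$)
$N{\left(o \right)} = -64$
$p \left(-2 + E\right) N{\left(-5 - 6 \right)} = 100 \left(-2 - 1\right) \left(-64\right) = 100 \left(-3\right) \left(-64\right) = \left(-300\right) \left(-64\right) = 19200$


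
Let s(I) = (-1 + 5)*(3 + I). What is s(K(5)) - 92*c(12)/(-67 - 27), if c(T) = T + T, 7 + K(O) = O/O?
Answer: 540/47 ≈ 11.489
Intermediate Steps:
K(O) = -6 (K(O) = -7 + O/O = -7 + 1 = -6)
c(T) = 2*T
s(I) = 12 + 4*I (s(I) = 4*(3 + I) = 12 + 4*I)
s(K(5)) - 92*c(12)/(-67 - 27) = (12 + 4*(-6)) - 92*2*12/(-67 - 27) = (12 - 24) - 2208/(-94) = -12 - 2208*(-1)/94 = -12 - 92*(-12/47) = -12 + 1104/47 = 540/47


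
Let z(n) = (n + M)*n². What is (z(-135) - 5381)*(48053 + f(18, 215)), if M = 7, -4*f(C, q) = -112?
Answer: -112422080661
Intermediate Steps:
f(C, q) = 28 (f(C, q) = -¼*(-112) = 28)
z(n) = n²*(7 + n) (z(n) = (n + 7)*n² = (7 + n)*n² = n²*(7 + n))
(z(-135) - 5381)*(48053 + f(18, 215)) = ((-135)²*(7 - 135) - 5381)*(48053 + 28) = (18225*(-128) - 5381)*48081 = (-2332800 - 5381)*48081 = -2338181*48081 = -112422080661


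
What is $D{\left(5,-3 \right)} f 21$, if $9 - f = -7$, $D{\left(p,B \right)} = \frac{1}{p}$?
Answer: $\frac{336}{5} \approx 67.2$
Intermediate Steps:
$f = 16$ ($f = 9 - -7 = 9 + 7 = 16$)
$D{\left(5,-3 \right)} f 21 = \frac{1}{5} \cdot 16 \cdot 21 = \frac{16}{5} \cdot 21 = \frac{336}{5}$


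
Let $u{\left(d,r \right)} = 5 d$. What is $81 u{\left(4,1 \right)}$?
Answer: $1620$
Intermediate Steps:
$81 u{\left(4,1 \right)} = 81 \cdot 5 \cdot 4 = 81 \cdot 20 = 1620$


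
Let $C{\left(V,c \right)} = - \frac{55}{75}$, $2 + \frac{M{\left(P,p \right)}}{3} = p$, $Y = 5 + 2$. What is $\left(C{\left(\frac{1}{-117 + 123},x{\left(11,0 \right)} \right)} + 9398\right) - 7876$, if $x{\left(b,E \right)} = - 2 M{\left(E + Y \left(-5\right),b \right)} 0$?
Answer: $\frac{22819}{15} \approx 1521.3$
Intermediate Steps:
$Y = 7$
$M{\left(P,p \right)} = -6 + 3 p$
$x{\left(b,E \right)} = 0$ ($x{\left(b,E \right)} = - 2 \left(-6 + 3 b\right) 0 = \left(12 - 6 b\right) 0 = 0$)
$C{\left(V,c \right)} = - \frac{11}{15}$ ($C{\left(V,c \right)} = \left(-55\right) \frac{1}{75} = - \frac{11}{15}$)
$\left(C{\left(\frac{1}{-117 + 123},x{\left(11,0 \right)} \right)} + 9398\right) - 7876 = \left(- \frac{11}{15} + 9398\right) - 7876 = \frac{140959}{15} - 7876 = \frac{22819}{15}$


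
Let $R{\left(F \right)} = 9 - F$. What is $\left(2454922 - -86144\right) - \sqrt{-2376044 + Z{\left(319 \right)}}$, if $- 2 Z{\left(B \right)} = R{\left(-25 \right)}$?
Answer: $2541066 - i \sqrt{2376061} \approx 2.5411 \cdot 10^{6} - 1541.4 i$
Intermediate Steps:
$Z{\left(B \right)} = -17$ ($Z{\left(B \right)} = - \frac{9 - -25}{2} = - \frac{9 + 25}{2} = \left(- \frac{1}{2}\right) 34 = -17$)
$\left(2454922 - -86144\right) - \sqrt{-2376044 + Z{\left(319 \right)}} = \left(2454922 - -86144\right) - \sqrt{-2376044 - 17} = \left(2454922 + 86144\right) - \sqrt{-2376061} = 2541066 - i \sqrt{2376061}$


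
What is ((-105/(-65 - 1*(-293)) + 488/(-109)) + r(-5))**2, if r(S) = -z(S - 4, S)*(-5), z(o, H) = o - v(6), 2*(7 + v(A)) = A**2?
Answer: 755687705809/68624656 ≈ 11012.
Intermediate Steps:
v(A) = -7 + A**2/2
z(o, H) = -11 + o (z(o, H) = o - (-7 + (1/2)*6**2) = o - (-7 + (1/2)*36) = o - (-7 + 18) = o - 1*11 = o - 11 = -11 + o)
r(S) = -75 + 5*S (r(S) = -(-11 + (S - 4))*(-5) = -(-11 + (-4 + S))*(-5) = -(-15 + S)*(-5) = (15 - S)*(-5) = -75 + 5*S)
((-105/(-65 - 1*(-293)) + 488/(-109)) + r(-5))**2 = ((-105/(-65 - 1*(-293)) + 488/(-109)) + (-75 + 5*(-5)))**2 = ((-105/(-65 + 293) + 488*(-1/109)) + (-75 - 25))**2 = ((-105/228 - 488/109) - 100)**2 = ((-105*1/228 - 488/109) - 100)**2 = ((-35/76 - 488/109) - 100)**2 = (-40903/8284 - 100)**2 = (-869303/8284)**2 = 755687705809/68624656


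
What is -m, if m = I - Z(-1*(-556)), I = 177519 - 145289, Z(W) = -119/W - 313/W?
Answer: -4480078/139 ≈ -32231.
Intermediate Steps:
Z(W) = -432/W
I = 32230
m = 4480078/139 (m = 32230 - (-432)/((-1*(-556))) = 32230 - (-432)/556 = 32230 - 1*(-108/139) = 32230 + 108/139 = 4480078/139 ≈ 32231.)
-m = -1*4480078/139 = -4480078/139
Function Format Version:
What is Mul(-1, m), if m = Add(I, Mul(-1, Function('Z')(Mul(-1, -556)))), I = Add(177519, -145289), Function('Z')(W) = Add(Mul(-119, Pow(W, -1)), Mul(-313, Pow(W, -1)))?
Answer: Rational(-4480078, 139) ≈ -32231.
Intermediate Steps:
Function('Z')(W) = Mul(-432, Pow(W, -1))
I = 32230
m = Rational(4480078, 139) (m = Add(32230, Mul(-1, Mul(-432, Pow(Mul(-1, -556), -1)))) = Add(32230, Mul(-1, Mul(-432, Pow(556, -1)))) = Add(32230, Mul(-1, Mul(-432, Rational(1, 556)))) = Add(32230, Mul(-1, Rational(-108, 139))) = Add(32230, Rational(108, 139)) = Rational(4480078, 139) ≈ 32231.)
Mul(-1, m) = Mul(-1, Rational(4480078, 139)) = Rational(-4480078, 139)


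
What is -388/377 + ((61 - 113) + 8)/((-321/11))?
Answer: 57920/121017 ≈ 0.47861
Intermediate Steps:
-388/377 + ((61 - 113) + 8)/((-321/11)) = -388*1/377 + (-52 + 8)/((-321*1/11)) = -388/377 - 44/(-321/11) = -388/377 - 44*(-11/321) = -388/377 + 484/321 = 57920/121017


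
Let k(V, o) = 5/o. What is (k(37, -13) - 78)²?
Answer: 1038361/169 ≈ 6144.1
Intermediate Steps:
(k(37, -13) - 78)² = (5/(-13) - 78)² = (5*(-1/13) - 78)² = (-5/13 - 78)² = (-1019/13)² = 1038361/169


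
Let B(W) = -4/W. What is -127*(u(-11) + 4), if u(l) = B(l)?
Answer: -6096/11 ≈ -554.18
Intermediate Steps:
u(l) = -4/l
-127*(u(-11) + 4) = -127*(-4/(-11) + 4) = -127*(-4*(-1/11) + 4) = -127*(4/11 + 4) = -127*48/11 = -6096/11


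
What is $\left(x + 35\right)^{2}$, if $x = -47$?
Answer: $144$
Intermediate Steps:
$\left(x + 35\right)^{2} = \left(-47 + 35\right)^{2} = \left(-12\right)^{2} = 144$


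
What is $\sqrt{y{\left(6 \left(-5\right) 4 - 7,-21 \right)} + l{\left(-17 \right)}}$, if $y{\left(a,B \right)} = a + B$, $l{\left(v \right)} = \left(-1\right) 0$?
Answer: $2 i \sqrt{37} \approx 12.166 i$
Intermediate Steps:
$l{\left(v \right)} = 0$
$y{\left(a,B \right)} = B + a$
$\sqrt{y{\left(6 \left(-5\right) 4 - 7,-21 \right)} + l{\left(-17 \right)}} = \sqrt{\left(-21 + \left(6 \left(-5\right) 4 - 7\right)\right) + 0} = \sqrt{\left(-21 - 127\right) + 0} = \sqrt{-148 + 0} = \sqrt{-148} = 2 i \sqrt{37}$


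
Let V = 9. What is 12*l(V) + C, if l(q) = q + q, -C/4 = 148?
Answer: -376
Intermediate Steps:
C = -592 (C = -4*148 = -592)
l(q) = 2*q
12*l(V) + C = 12*(2*9) - 592 = 12*18 - 592 = 216 - 592 = -376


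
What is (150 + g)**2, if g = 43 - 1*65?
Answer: 16384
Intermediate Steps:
g = -22 (g = 43 - 65 = -22)
(150 + g)**2 = (150 - 22)**2 = 128**2 = 16384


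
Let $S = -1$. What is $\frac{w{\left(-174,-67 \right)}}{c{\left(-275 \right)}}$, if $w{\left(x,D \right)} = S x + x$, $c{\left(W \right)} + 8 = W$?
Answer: $0$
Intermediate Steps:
$c{\left(W \right)} = -8 + W$
$w{\left(x,D \right)} = 0$ ($w{\left(x,D \right)} = - x + x = 0$)
$\frac{w{\left(-174,-67 \right)}}{c{\left(-275 \right)}} = \frac{0}{-8 - 275} = \frac{0}{-283} = 0 \left(- \frac{1}{283}\right) = 0$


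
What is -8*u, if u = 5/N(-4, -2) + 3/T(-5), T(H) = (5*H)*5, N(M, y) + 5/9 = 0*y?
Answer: 9024/125 ≈ 72.192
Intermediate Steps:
N(M, y) = -5/9 (N(M, y) = -5/9 + 0*y = -5/9 + 0 = -5/9)
T(H) = 25*H
u = -1128/125 (u = 5/(-5/9) + 3/((25*(-5))) = 5*(-9/5) + 3/(-125) = -9 + 3*(-1/125) = -9 - 3/125 = -1128/125 ≈ -9.0240)
-8*u = -8*(-1128/125) = 9024/125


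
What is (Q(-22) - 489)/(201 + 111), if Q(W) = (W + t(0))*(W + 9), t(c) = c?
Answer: -203/312 ≈ -0.65064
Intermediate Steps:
Q(W) = W*(9 + W) (Q(W) = (W + 0)*(W + 9) = W*(9 + W))
(Q(-22) - 489)/(201 + 111) = (-22*(9 - 22) - 489)/(201 + 111) = (-22*(-13) - 489)/312 = (286 - 489)*(1/312) = -203*1/312 = -203/312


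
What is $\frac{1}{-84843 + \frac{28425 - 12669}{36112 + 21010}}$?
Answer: $- \frac{2197}{186399465} \approx -1.1787 \cdot 10^{-5}$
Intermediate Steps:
$\frac{1}{-84843 + \frac{28425 - 12669}{36112 + 21010}} = \frac{1}{-84843 + \frac{15756}{57122}} = \frac{1}{-84843 + 15756 \cdot \frac{1}{57122}} = \frac{1}{-84843 + \frac{606}{2197}} = \frac{1}{- \frac{186399465}{2197}} = - \frac{2197}{186399465}$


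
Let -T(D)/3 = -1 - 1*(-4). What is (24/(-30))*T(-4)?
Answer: 36/5 ≈ 7.2000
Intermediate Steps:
T(D) = -9 (T(D) = -3*(-1 - 1*(-4)) = -3*(-1 + 4) = -3*3 = -9)
(24/(-30))*T(-4) = (24/(-30))*(-9) = -1/30*24*(-9) = -4/5*(-9) = 36/5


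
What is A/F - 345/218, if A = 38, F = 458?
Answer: -74863/49922 ≈ -1.4996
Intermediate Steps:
A/F - 345/218 = 38/458 - 345/218 = 38*(1/458) - 345*1/218 = 19/229 - 345/218 = -74863/49922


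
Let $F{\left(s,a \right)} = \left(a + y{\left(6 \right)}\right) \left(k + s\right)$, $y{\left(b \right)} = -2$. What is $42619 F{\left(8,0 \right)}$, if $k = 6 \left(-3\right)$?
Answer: $852380$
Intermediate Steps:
$k = -18$
$F{\left(s,a \right)} = \left(-18 + s\right) \left(-2 + a\right)$ ($F{\left(s,a \right)} = \left(a - 2\right) \left(-18 + s\right) = \left(-2 + a\right) \left(-18 + s\right) = \left(-18 + s\right) \left(-2 + a\right)$)
$42619 F{\left(8,0 \right)} = 42619 \left(36 - 0 - 16 + 0 \cdot 8\right) = 42619 \left(36 + 0 - 16 + 0\right) = 42619 \cdot 20 = 852380$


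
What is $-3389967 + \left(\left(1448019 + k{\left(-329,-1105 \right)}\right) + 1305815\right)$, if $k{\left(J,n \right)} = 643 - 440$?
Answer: $-635930$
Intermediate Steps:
$k{\left(J,n \right)} = 203$
$-3389967 + \left(\left(1448019 + k{\left(-329,-1105 \right)}\right) + 1305815\right) = -3389967 + \left(\left(1448019 + 203\right) + 1305815\right) = -3389967 + \left(1448222 + 1305815\right) = -3389967 + 2754037 = -635930$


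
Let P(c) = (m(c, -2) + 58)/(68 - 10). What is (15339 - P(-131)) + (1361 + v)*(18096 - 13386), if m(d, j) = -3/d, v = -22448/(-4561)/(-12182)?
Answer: 1356328112188455631/211080425498 ≈ 6.4256e+6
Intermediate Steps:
v = -11224/27781051 (v = -22448*(-1/4561)*(-1/12182) = (22448/4561)*(-1/12182) = -11224/27781051 ≈ -0.00040402)
P(c) = 1 - 3/(58*c) (P(c) = (-3/c + 58)/(68 - 10) = (58 - 3/c)/58 = (58 - 3/c)*(1/58) = 1 - 3/(58*c))
(15339 - P(-131)) + (1361 + v)*(18096 - 13386) = (15339 - (-3/58 - 131)/(-131)) + (1361 - 11224/27781051)*(18096 - 13386) = (15339 - (-1)*(-7601)/(131*58)) + (37809999187/27781051)*4710 = (15339 - 1*7601/7598) + 178085096170770/27781051 = (15339 - 7601/7598) + 178085096170770/27781051 = 116538121/7598 + 178085096170770/27781051 = 1356328112188455631/211080425498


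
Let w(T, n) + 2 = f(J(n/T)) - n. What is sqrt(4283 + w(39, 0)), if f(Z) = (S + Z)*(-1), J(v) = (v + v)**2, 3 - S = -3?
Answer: 15*sqrt(19) ≈ 65.384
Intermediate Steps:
S = 6 (S = 3 - 1*(-3) = 3 + 3 = 6)
J(v) = 4*v**2 (J(v) = (2*v)**2 = 4*v**2)
f(Z) = -6 - Z (f(Z) = (6 + Z)*(-1) = -6 - Z)
w(T, n) = -8 - n - 4*n**2/T**2 (w(T, n) = -2 + ((-6 - 4*(n/T)**2) - n) = -2 + ((-6 - 4*n**2/T**2) - n) = -2 + (-6 - n - 4*n**2/T**2) = -8 - n - 4*n**2/T**2)
sqrt(4283 + w(39, 0)) = sqrt(4283 + (-8 - 1*0 - 4*0**2/39**2)) = sqrt(4283 + (-8 + 0 - 4*1/1521*0)) = sqrt(4283 + (-8 + 0 + 0)) = sqrt(4283 - 8) = sqrt(4275) = 15*sqrt(19)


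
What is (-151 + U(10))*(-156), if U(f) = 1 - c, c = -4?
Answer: 22776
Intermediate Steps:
U(f) = 5 (U(f) = 1 - 1*(-4) = 1 + 4 = 5)
(-151 + U(10))*(-156) = (-151 + 5)*(-156) = -146*(-156) = 22776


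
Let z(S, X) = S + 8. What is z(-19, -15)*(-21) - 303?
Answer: -72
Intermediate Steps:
z(S, X) = 8 + S
z(-19, -15)*(-21) - 303 = (8 - 19)*(-21) - 303 = -11*(-21) - 303 = 231 - 303 = -72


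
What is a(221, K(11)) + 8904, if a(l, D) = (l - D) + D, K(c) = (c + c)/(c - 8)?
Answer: 9125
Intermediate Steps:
K(c) = 2*c/(-8 + c) (K(c) = (2*c)/(-8 + c) = 2*c/(-8 + c))
a(l, D) = l
a(221, K(11)) + 8904 = 221 + 8904 = 9125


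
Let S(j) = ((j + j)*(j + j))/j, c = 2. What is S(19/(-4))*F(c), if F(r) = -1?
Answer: 19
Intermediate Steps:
S(j) = 4*j (S(j) = ((2*j)*(2*j))/j = (4*j**2)/j = 4*j)
S(19/(-4))*F(c) = (4*(19/(-4)))*(-1) = (4*(19*(-1/4)))*(-1) = (4*(-19/4))*(-1) = -19*(-1) = 19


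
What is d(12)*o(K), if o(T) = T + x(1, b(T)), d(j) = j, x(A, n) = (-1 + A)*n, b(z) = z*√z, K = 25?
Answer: 300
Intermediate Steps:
b(z) = z^(3/2)
x(A, n) = n*(-1 + A)
o(T) = T (o(T) = T + T^(3/2)*(-1 + 1) = T + T^(3/2)*0 = T + 0 = T)
d(12)*o(K) = 12*25 = 300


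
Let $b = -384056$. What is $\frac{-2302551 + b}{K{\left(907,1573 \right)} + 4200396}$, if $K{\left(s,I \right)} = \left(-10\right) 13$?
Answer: $- \frac{383801}{600038} \approx -0.63963$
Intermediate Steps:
$K{\left(s,I \right)} = -130$
$\frac{-2302551 + b}{K{\left(907,1573 \right)} + 4200396} = \frac{-2302551 - 384056}{-130 + 4200396} = - \frac{2686607}{4200266} = \left(-2686607\right) \frac{1}{4200266} = - \frac{383801}{600038}$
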